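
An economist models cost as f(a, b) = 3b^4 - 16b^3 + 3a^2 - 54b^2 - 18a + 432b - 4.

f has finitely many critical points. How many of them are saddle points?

1

f separates as a function of a plus a function of b, so ∇f=0 decouples.
∂f/∂a = 6(a - 3) = 0 at a ∈ {3}; ∂f/∂b = 12(b - 4)(b - 3)(b + 3) = 0 at b ∈ {-3, 3, 4}.
The Hessian is diagonal: diag(f_aa, f_bb). Second derivatives: f_aa(3)=6; f_bb(-3)=504, f_bb(3)=-72, f_bb(4)=84.
Saddle points occur where the two diagonal entries have opposite signs: (3, 3). Count: 1.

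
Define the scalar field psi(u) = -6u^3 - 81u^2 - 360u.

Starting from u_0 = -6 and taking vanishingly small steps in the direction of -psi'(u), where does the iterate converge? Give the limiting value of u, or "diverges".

-5

psi'(u) = -18(u + 4)(u + 5), so psi'(-6) = -36.
Gradient descent moves in the -psi' direction, i.e. u is increasing.
The nearest critical point in that direction is u = -5, where psi'' = 18 > 0 (a local minimum). The iterate converges there.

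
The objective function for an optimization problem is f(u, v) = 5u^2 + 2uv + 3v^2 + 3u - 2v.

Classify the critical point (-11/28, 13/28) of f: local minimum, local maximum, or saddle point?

The Hessian of f is constant: H = [[10, 2], [2, 6]].
det(H) = 10·6 − 2² = 56.
det(H) > 0 and tr(H) = 16 > 0, so H is positive definite and the point is a local minimum.

local minimum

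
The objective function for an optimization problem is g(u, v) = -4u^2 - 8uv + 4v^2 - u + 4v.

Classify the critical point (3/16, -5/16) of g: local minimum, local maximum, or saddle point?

saddle point

The Hessian of g is constant: H = [[-8, -8], [-8, 8]].
det(H) = (-8)·8 − (-8)² = -128.
Since det(H) < 0, H is indefinite and the critical point is a saddle point.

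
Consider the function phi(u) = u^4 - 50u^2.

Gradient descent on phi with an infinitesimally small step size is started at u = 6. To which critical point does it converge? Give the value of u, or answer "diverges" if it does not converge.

5

phi'(u) = 4u(u - 5)(u + 5), so phi'(6) = 264.
Gradient descent moves in the -phi' direction, i.e. u is decreasing.
The nearest critical point in that direction is u = 5, where phi'' = 200 > 0 (a local minimum). The iterate converges there.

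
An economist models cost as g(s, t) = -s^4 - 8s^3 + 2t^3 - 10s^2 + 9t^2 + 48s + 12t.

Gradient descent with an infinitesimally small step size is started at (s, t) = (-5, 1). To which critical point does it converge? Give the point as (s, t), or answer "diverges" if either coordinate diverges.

diverges

g is separable, so gradient descent decouples: s follows -∂g/∂s, t follows -∂g/∂t.
∂g/∂s = -4(s - 1)(s + 3)(s + 4); at s=-5 this is 48, so s decreases.
∂g/∂t = 6(t + 1)(t + 2); at t=1 this is 36, so t decreases.
The s-coordinate has no critical point in that direction and runs off to infinity.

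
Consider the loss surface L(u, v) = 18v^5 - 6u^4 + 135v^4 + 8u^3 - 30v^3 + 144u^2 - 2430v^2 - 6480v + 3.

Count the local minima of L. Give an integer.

2

L separates as a function of u plus a function of v, so ∇L=0 decouples.
∂L/∂u = -24u(u - 4)(u + 3) = 0 at u ∈ {-3, 0, 4}; ∂L/∂v = 90(v - 3)(v + 2)(v + 3)(v + 4) = 0 at v ∈ {-4, -3, -2, 3}.
The Hessian is diagonal: diag(L_uu, L_vv). Second derivatives: L_uu(-3)=-504, L_uu(0)=288, L_uu(4)=-672; L_vv(-4)=-1260, L_vv(-3)=540, L_vv(-2)=-900, L_vv(3)=18900.
Local minima occur where both diagonal entries positive: (0, -3), (0, 3). Count: 2.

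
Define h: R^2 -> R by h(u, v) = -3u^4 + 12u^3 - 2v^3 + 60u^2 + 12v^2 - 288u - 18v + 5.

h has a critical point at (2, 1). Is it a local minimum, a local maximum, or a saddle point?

The mixed partial ∂²h/∂u∂v is 0, so the Hessian at any point is diag(h_uu, h_vv) = diag(12(-3u^2 + 6u + 10), 12(-v + 2)).
At (2, 1): H = diag(120, 12).
Both eigenvalues are positive, so H is positive definite: a local minimum.

local minimum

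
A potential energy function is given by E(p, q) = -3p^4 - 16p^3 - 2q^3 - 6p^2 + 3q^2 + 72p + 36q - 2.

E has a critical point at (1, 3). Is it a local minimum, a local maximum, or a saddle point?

local maximum

The mixed partial ∂²E/∂p∂q is 0, so the Hessian at any point is diag(E_pp, E_qq) = diag(-12(3p^2 + 8p + 1), 6(-2q + 1)).
At (1, 3): H = diag(-144, -30).
Both eigenvalues are negative, so H is negative definite: a local maximum.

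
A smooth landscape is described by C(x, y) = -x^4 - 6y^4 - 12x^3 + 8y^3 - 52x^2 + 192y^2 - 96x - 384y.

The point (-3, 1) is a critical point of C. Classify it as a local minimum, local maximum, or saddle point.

local minimum

The mixed partial ∂²C/∂x∂y is 0, so the Hessian at any point is diag(C_xx, C_yy) = diag(-4(3x^2 + 18x + 26), 24(-3y^2 + 2y + 16)).
At (-3, 1): H = diag(4, 360).
Both eigenvalues are positive, so H is positive definite: a local minimum.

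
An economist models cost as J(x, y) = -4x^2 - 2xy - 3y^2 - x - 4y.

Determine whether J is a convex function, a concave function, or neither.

concave

J is quadratic, so its Hessian is the constant matrix H = [[-8, -2], [-2, -6]].
det(H) = 44, tr(H) = -14.
det(H) > 0 and tr(H) < 0, so H is negative definite everywhere: concave.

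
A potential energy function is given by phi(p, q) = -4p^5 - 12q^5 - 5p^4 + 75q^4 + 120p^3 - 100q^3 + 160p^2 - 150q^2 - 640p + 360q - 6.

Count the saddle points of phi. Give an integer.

8

phi separates as a function of p plus a function of q, so ∇phi=0 decouples.
∂phi/∂p = -20(p - 4)(p - 1)(p + 2)(p + 4) = 0 at p ∈ {-4, -2, 1, 4}; ∂phi/∂q = -60(q - 3)(q - 2)(q - 1)(q + 1) = 0 at q ∈ {-1, 1, 2, 3}.
The Hessian is diagonal: diag(phi_pp, phi_qq). Second derivatives: phi_pp(-4)=1600, phi_pp(-2)=-720, phi_pp(1)=900, phi_pp(4)=-2880; phi_qq(-1)=1440, phi_qq(1)=-240, phi_qq(2)=180, phi_qq(3)=-480.
Saddle points occur where the two diagonal entries have opposite signs: (-4, 1), (-4, 3), (-2, -1), (-2, 2), (1, 1), (1, 3), (4, -1), (4, 2). Count: 8.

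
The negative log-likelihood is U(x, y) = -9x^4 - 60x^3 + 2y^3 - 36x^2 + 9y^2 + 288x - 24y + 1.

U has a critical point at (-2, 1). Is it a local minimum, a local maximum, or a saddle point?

The mixed partial ∂²U/∂x∂y is 0, so the Hessian at any point is diag(U_xx, U_yy) = diag(-36(3x^2 + 10x + 2), 6(2y + 3)).
At (-2, 1): H = diag(216, 30).
Both eigenvalues are positive, so H is positive definite: a local minimum.

local minimum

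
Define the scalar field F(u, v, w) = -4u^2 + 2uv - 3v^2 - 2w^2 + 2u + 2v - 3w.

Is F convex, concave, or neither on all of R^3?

concave

F is quadratic, so its Hessian is the constant matrix H = [[-8, 2, 0], [2, -6, 0], [0, 0, -4]].
Leading principal minors: -8, 44, -176.
Signs alternate −, +, − ⇒ H ≺ 0 ⇒ concave.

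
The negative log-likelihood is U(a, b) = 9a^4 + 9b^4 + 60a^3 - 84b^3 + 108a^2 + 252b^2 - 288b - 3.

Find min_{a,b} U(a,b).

U(a,b) separates as P(a) + Q(b) − 3, so its minimum is min P + min Q − 3.
P'(a) = 36a(a + 2)(a + 3) vanishes at a ∈ {-3, -2, 0}; Q'(b) = 36(b - 4)(b - 2)(b - 1) vanishes at b ∈ {1, 2, 4}.
Local minima of P (where P''>0): P(-3)=81, P(0)=0. Local minima of Q: Q(1)=-111, Q(4)=-192.
So the global minimum of U is P(0) + Q(4) − 3 = 0 − 192 − 3 = -195, attained at (0, 4).

-195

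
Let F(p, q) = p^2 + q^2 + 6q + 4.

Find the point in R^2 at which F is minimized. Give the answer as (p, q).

(0, -3)

F(p,q) separates as A(p) + B(q) + 4, so its minimum is min A + min B + 4.
A'(p) = 2p vanishes at p ∈ {0}; B'(q) = 2q + 6 vanishes at q ∈ {-3}.
Local minima of A (where A''>0): A(0)=0. Local minima of B: B(-3)=-9.
So the global minimum of F is A(0) + B(-3) + 4 = 0 − 9 + 4 = -5, attained at (0, -3).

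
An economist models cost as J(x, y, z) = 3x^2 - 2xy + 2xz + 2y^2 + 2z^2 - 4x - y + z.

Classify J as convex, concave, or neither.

convex

J is quadratic, so its Hessian is the constant matrix H = [[6, -2, 2], [-2, 4, 0], [2, 0, 4]].
Leading principal minors: 6, 20, 64.
All positive ⇒ H ≻ 0 ⇒ convex.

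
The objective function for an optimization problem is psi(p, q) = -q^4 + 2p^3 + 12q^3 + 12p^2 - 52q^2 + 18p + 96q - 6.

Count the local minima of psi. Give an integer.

psi separates as a function of p plus a function of q, so ∇psi=0 decouples.
∂psi/∂p = 6(p + 1)(p + 3) = 0 at p ∈ {-3, -1}; ∂psi/∂q = -4(q - 4)(q - 3)(q - 2) = 0 at q ∈ {2, 3, 4}.
The Hessian is diagonal: diag(psi_pp, psi_qq). Second derivatives: psi_pp(-3)=-12, psi_pp(-1)=12; psi_qq(2)=-8, psi_qq(3)=4, psi_qq(4)=-8.
Local minima occur where both diagonal entries positive: (-1, 3). Count: 1.

1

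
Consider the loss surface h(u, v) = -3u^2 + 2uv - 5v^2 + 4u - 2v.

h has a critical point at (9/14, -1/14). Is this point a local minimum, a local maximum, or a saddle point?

local maximum

The Hessian of h is constant: H = [[-6, 2], [2, -10]].
det(H) = (-6)·(-10) − 2² = 56.
det(H) > 0 and tr(H) = -16 < 0, so H is negative definite and the point is a local maximum.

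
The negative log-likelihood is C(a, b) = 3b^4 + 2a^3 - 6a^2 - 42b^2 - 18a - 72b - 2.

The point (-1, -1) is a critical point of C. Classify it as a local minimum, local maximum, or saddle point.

local maximum

The mixed partial ∂²C/∂a∂b is 0, so the Hessian at any point is diag(C_aa, C_bb) = diag(12(a - 1), 12(3b^2 - 7)).
At (-1, -1): H = diag(-24, -48).
Both eigenvalues are negative, so H is negative definite: a local maximum.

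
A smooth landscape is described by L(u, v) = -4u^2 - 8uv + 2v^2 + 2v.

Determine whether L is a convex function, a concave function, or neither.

neither

L is quadratic, so its Hessian is the constant matrix H = [[-8, -8], [-8, 4]].
det(H) = -96, tr(H) = -4.
det(H) < 0, so H is indefinite: neither convex nor concave.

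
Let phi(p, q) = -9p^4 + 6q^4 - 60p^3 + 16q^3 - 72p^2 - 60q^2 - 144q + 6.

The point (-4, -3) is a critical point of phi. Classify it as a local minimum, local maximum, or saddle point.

saddle point

The mixed partial ∂²phi/∂p∂q is 0, so the Hessian at any point is diag(phi_pp, phi_qq) = diag(-36(3p^2 + 10p + 4), 24(3q^2 + 4q - 5)).
At (-4, -3): H = diag(-432, 240).
The eigenvalues have opposite signs, so H is indefinite: a saddle point.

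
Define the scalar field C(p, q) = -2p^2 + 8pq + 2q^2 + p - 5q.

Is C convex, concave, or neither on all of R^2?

C is quadratic, so its Hessian is the constant matrix H = [[-4, 8], [8, 4]].
det(H) = -80, tr(H) = 0.
det(H) < 0, so H is indefinite: neither convex nor concave.

neither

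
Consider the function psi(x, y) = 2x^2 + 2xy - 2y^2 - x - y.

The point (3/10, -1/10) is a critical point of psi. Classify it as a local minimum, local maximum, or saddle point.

The Hessian of psi is constant: H = [[4, 2], [2, -4]].
det(H) = 4·(-4) − 2² = -20.
Since det(H) < 0, H is indefinite and the critical point is a saddle point.

saddle point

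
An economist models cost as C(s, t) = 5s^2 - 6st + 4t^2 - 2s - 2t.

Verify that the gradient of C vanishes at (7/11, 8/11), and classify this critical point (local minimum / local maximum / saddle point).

∇C = (10s - 6t - 2, -6s + 8t - 2); substituting (7/11, 8/11) gives ∇C = (0, 0), so (7/11, 8/11) is indeed a critical point.
The Hessian of C is constant: H = [[10, -6], [-6, 8]].
det(H) = 10·8 − (-6)² = 44.
det(H) > 0 and tr(H) = 18 > 0, so H is positive definite and the point is a local minimum.

local minimum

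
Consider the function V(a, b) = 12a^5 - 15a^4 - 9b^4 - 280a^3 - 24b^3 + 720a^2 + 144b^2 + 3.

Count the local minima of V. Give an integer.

2

V separates as a function of a plus a function of b, so ∇V=0 decouples.
∂V/∂a = 60a(a - 3)(a - 2)(a + 4) = 0 at a ∈ {-4, 0, 2, 3}; ∂V/∂b = -36b(b - 2)(b + 4) = 0 at b ∈ {-4, 0, 2}.
The Hessian is diagonal: diag(V_aa, V_bb). Second derivatives: V_aa(-4)=-10080, V_aa(0)=1440, V_aa(2)=-720, V_aa(3)=1260; V_bb(-4)=-864, V_bb(0)=288, V_bb(2)=-432.
Local minima occur where both diagonal entries positive: (0, 0), (3, 0). Count: 2.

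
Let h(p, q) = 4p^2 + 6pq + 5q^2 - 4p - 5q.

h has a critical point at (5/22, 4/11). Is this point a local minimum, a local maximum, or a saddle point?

local minimum

The Hessian of h is constant: H = [[8, 6], [6, 10]].
det(H) = 8·10 − 6² = 44.
det(H) > 0 and tr(H) = 18 > 0, so H is positive definite and the point is a local minimum.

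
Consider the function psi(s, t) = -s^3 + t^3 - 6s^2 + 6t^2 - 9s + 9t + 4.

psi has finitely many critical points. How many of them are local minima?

1

psi separates as a function of s plus a function of t, so ∇psi=0 decouples.
∂psi/∂s = -3(s + 1)(s + 3) = 0 at s ∈ {-3, -1}; ∂psi/∂t = 3(t + 1)(t + 3) = 0 at t ∈ {-3, -1}.
The Hessian is diagonal: diag(psi_ss, psi_tt). Second derivatives: psi_ss(-3)=6, psi_ss(-1)=-6; psi_tt(-3)=-6, psi_tt(-1)=6.
Local minima occur where both diagonal entries positive: (-3, -1). Count: 1.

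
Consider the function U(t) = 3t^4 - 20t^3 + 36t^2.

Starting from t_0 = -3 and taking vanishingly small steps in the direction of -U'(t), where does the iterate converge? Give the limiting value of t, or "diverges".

U'(t) = 12t(t - 3)(t - 2), so U'(-3) = -1080.
Gradient descent moves in the -U' direction, i.e. t is increasing.
The nearest critical point in that direction is t = 0, where U'' = 72 > 0 (a local minimum). The iterate converges there.

0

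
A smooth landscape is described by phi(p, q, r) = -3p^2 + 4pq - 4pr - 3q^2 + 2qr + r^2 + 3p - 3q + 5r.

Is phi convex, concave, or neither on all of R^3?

neither

phi is quadratic, so its Hessian is the constant matrix H = [[-6, 4, -4], [4, -6, 2], [-4, 2, 2]].
Leading principal minors: -6, 20, 96.
Neither pattern holds ⇒ H is indefinite ⇒ neither convex nor concave.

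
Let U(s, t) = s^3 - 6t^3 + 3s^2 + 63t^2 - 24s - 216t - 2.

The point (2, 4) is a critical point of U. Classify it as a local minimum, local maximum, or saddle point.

The mixed partial ∂²U/∂s∂t is 0, so the Hessian at any point is diag(U_ss, U_tt) = diag(6(s + 1), 18(-2t + 7)).
At (2, 4): H = diag(18, -18).
The eigenvalues have opposite signs, so H is indefinite: a saddle point.

saddle point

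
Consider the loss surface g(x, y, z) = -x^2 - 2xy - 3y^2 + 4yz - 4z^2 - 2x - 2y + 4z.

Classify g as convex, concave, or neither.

concave

g is quadratic, so its Hessian is the constant matrix H = [[-2, -2, 0], [-2, -6, 4], [0, 4, -8]].
Leading principal minors: -2, 8, -32.
Signs alternate −, +, − ⇒ H ≺ 0 ⇒ concave.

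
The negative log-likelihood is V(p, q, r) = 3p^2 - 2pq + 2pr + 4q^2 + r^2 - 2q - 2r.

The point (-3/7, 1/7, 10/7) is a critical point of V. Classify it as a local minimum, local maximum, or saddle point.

The Hessian is constant: H = [[6, -2, 2], [-2, 8, 0], [2, 0, 2]].
Leading principal minors: Δ₁ = 6, Δ₂ = 44, Δ₃ = 56.
All leading minors are positive, so H is positive definite: a local minimum.

local minimum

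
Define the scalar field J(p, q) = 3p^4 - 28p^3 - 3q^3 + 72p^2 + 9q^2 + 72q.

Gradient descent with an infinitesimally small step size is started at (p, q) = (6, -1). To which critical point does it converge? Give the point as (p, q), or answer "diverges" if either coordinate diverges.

(4, -2)

J is separable, so gradient descent decouples: p follows -∂J/∂p, q follows -∂J/∂q.
∂J/∂p = 12p(p - 4)(p - 3); at p=6 this is 432, so p decreases.
∂J/∂q = -9(q - 4)(q + 2); at q=-1 this is 45, so q decreases.
p converges to its nearest critical value 4 (a local min of the p-part); q converges to -2. The iterate converges to (4, -2).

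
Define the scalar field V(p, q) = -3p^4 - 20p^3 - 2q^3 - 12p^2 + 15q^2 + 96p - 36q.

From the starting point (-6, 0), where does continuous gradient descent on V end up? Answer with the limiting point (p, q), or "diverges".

V is separable, so gradient descent decouples: p follows -∂V/∂p, q follows -∂V/∂q.
∂V/∂p = -12(p - 1)(p + 2)(p + 4); at p=-6 this is 672, so p decreases.
∂V/∂q = -6(q - 3)(q - 2); at q=0 this is -36, so q increases.
The p-coordinate has no critical point in that direction and runs off to infinity.

diverges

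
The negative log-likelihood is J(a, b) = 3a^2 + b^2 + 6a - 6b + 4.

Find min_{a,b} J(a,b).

-8

J(a,b) separates as P(a) + Q(b) + 4, so its minimum is min P + min Q + 4.
P'(a) = 6a + 6 vanishes at a ∈ {-1}; Q'(b) = 2b - 6 vanishes at b ∈ {3}.
Local minima of P (where P''>0): P(-1)=-3. Local minima of Q: Q(3)=-9.
So the global minimum of J is P(-1) + Q(3) + 4 = -3 − 9 + 4 = -8, attained at (-1, 3).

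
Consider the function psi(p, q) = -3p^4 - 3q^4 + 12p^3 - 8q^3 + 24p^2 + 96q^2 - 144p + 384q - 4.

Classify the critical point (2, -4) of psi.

The mixed partial ∂²psi/∂p∂q is 0, so the Hessian at any point is diag(psi_pp, psi_qq) = diag(12(-3p^2 + 6p + 4), 12(-3q^2 - 4q + 16)).
At (2, -4): H = diag(48, -192).
The eigenvalues have opposite signs, so H is indefinite: a saddle point.

saddle point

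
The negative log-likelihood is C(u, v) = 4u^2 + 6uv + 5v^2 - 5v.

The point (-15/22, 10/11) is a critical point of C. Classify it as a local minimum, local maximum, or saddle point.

The Hessian of C is constant: H = [[8, 6], [6, 10]].
det(H) = 8·10 − 6² = 44.
det(H) > 0 and tr(H) = 18 > 0, so H is positive definite and the point is a local minimum.

local minimum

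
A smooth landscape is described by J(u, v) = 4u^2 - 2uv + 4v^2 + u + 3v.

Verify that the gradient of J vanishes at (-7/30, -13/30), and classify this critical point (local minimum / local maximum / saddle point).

local minimum

∇J = (8u - 2v + 1, -2u + 8v + 3); substituting (-7/30, -13/30) gives ∇J = (0, 0), so (-7/30, -13/30) is indeed a critical point.
The Hessian of J is constant: H = [[8, -2], [-2, 8]].
det(H) = 8·8 − (-2)² = 60.
det(H) > 0 and tr(H) = 16 > 0, so H is positive definite and the point is a local minimum.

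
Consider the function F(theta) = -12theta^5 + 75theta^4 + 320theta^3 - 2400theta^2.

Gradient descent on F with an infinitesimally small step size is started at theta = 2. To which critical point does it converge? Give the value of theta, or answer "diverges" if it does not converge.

F'(theta) = -60theta(theta - 5)(theta - 4)(theta + 4), so F'(2) = -4320.
Gradient descent moves in the -F' direction, i.e. theta is increasing.
The nearest critical point in that direction is theta = 4, where F'' = 1920 > 0 (a local minimum). The iterate converges there.

4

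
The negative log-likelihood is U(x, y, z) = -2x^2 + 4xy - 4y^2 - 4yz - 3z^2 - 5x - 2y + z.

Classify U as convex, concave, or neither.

concave

U is quadratic, so its Hessian is the constant matrix H = [[-4, 4, 0], [4, -8, -4], [0, -4, -6]].
Leading principal minors: -4, 16, -32.
Signs alternate −, +, − ⇒ H ≺ 0 ⇒ concave.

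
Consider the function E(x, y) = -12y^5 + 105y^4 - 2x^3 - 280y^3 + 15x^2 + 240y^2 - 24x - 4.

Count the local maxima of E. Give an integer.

E separates as a function of x plus a function of y, so ∇E=0 decouples.
∂E/∂x = -6(x - 4)(x - 1) = 0 at x ∈ {1, 4}; ∂E/∂y = -60y(y - 4)(y - 2)(y - 1) = 0 at y ∈ {0, 1, 2, 4}.
The Hessian is diagonal: diag(E_xx, E_yy). Second derivatives: E_xx(1)=18, E_xx(4)=-18; E_yy(0)=480, E_yy(1)=-180, E_yy(2)=240, E_yy(4)=-1440.
Local maxima occur where both diagonal entries negative: (4, 1), (4, 4). Count: 2.

2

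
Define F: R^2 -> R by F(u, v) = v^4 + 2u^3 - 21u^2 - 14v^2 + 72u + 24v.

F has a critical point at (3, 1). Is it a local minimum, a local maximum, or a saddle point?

The mixed partial ∂²F/∂u∂v is 0, so the Hessian at any point is diag(F_uu, F_vv) = diag(6(2u - 7), 4(3v^2 - 7)).
At (3, 1): H = diag(-6, -16).
Both eigenvalues are negative, so H is negative definite: a local maximum.

local maximum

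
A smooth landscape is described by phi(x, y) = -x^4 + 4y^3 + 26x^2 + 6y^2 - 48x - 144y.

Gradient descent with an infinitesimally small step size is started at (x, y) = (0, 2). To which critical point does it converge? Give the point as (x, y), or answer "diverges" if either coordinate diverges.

(1, 3)

phi is separable, so gradient descent decouples: x follows -∂phi/∂x, y follows -∂phi/∂y.
∂phi/∂x = -4(x - 3)(x - 1)(x + 4); at x=0 this is -48, so x increases.
∂phi/∂y = 12(y - 3)(y + 4); at y=2 this is -72, so y increases.
x converges to its nearest critical value 1 (a local min of the x-part); y converges to 3. The iterate converges to (1, 3).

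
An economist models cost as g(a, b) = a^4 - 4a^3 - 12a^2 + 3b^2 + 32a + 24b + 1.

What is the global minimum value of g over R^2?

g(a,b) separates as P(a) + Q(b) + 1, so its minimum is min P + min Q + 1.
P'(a) = 4(a - 4)(a - 1)(a + 2) vanishes at a ∈ {-2, 1, 4}; Q'(b) = 6b + 24 vanishes at b ∈ {-4}.
Local minima of P (where P''>0): P(-2)=-64, P(4)=-64. Local minima of Q: Q(-4)=-48.
So the global minimum of g is P(-2) + Q(-4) + 1 = -64 − 48 + 1 = -111, attained at (-2, -4).

-111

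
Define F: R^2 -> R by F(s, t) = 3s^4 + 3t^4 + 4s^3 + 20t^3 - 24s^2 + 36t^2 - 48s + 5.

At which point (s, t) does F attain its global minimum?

(2, 0)

F(s,t) separates as P(s) + Q(t) + 5, so its minimum is min P + min Q + 5.
P'(s) = 12(s - 2)(s + 1)(s + 2) vanishes at s ∈ {-2, -1, 2}; Q'(t) = 12t(t + 2)(t + 3) vanishes at t ∈ {-3, -2, 0}.
Local minima of P (where P''>0): P(-2)=16, P(2)=-112. Local minima of Q: Q(-3)=27, Q(0)=0.
So the global minimum of F is P(2) + Q(0) + 5 = -112 + 0 + 5 = -107, attained at (2, 0).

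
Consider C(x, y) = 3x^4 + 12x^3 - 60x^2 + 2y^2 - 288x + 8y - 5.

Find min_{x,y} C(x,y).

C(x,y) separates as P(x) + Q(y) − 5, so its minimum is min P + min Q − 5.
P'(x) = 12(x - 3)(x + 2)(x + 4) vanishes at x ∈ {-4, -2, 3}; Q'(y) = 4y + 8 vanishes at y ∈ {-2}.
Local minima of P (where P''>0): P(-4)=192, P(3)=-837. Local minima of Q: Q(-2)=-8.
So the global minimum of C is P(3) + Q(-2) − 5 = -837 − 8 − 5 = -850, attained at (3, -2).

-850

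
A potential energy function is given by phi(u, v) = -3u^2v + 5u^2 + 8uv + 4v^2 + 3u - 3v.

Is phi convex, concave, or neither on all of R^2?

neither

The term -3u^2v is cubic, so the Hessian is not constant.
∂²phi/∂u² = -6v + 10, which takes both signs as v varies (negative for sufficiently large v). A diagonal entry of the Hessian changing sign means the Hessian is neither positive- nor negative-semidefinite on all of R^2.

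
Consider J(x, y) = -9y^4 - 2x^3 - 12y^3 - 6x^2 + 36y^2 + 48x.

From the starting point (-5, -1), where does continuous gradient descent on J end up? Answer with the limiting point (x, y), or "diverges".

J is separable, so gradient descent decouples: x follows -∂J/∂x, y follows -∂J/∂y.
∂J/∂x = -6(x - 2)(x + 4); at x=-5 this is -42, so x increases.
∂J/∂y = -36y(y - 1)(y + 2); at y=-1 this is -72, so y increases.
x converges to its nearest critical value -4 (a local min of the x-part); y converges to 0. The iterate converges to (-4, 0).

(-4, 0)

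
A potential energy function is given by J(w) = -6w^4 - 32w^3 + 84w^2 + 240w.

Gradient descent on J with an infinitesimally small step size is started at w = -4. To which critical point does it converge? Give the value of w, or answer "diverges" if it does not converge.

-1

J'(w) = -24(w - 2)(w + 1)(w + 5), so J'(-4) = -432.
Gradient descent moves in the -J' direction, i.e. w is increasing.
The nearest critical point in that direction is w = -1, where J'' = 288 > 0 (a local minimum). The iterate converges there.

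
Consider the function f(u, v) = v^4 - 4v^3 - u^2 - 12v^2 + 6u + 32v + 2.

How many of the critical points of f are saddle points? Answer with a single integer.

f separates as a function of u plus a function of v, so ∇f=0 decouples.
∂f/∂u = -2(u - 3) = 0 at u ∈ {3}; ∂f/∂v = 4(v - 4)(v - 1)(v + 2) = 0 at v ∈ {-2, 1, 4}.
The Hessian is diagonal: diag(f_uu, f_vv). Second derivatives: f_uu(3)=-2; f_vv(-2)=72, f_vv(1)=-36, f_vv(4)=72.
Saddle points occur where the two diagonal entries have opposite signs: (3, -2), (3, 4). Count: 2.

2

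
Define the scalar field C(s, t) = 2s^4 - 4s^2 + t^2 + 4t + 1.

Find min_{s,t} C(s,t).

-5

C(s,t) separates as P(s) + Q(t) + 1, so its minimum is min P + min Q + 1.
P'(s) = 8s(s - 1)(s + 1) vanishes at s ∈ {-1, 0, 1}; Q'(t) = 2(t + 2) vanishes at t ∈ {-2}.
Local minima of P (where P''>0): P(-1)=-2, P(1)=-2. Local minima of Q: Q(-2)=-4.
So the global minimum of C is P(-1) + Q(-2) + 1 = -2 − 4 + 1 = -5, attained at (-1, -2).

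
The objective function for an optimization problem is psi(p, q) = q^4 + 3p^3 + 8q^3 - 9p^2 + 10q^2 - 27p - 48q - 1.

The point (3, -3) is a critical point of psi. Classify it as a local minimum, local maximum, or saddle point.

saddle point

The mixed partial ∂²psi/∂p∂q is 0, so the Hessian at any point is diag(psi_pp, psi_qq) = diag(18(p - 1), 4(3q^2 + 12q + 5)).
At (3, -3): H = diag(36, -16).
The eigenvalues have opposite signs, so H is indefinite: a saddle point.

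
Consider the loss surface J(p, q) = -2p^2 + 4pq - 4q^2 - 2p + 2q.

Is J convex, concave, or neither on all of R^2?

concave

J is quadratic, so its Hessian is the constant matrix H = [[-4, 4], [4, -8]].
det(H) = 16, tr(H) = -12.
det(H) > 0 and tr(H) < 0, so H is negative definite everywhere: concave.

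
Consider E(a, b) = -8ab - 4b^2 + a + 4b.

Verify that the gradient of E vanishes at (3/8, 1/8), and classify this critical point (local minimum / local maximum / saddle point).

∇E = (-8b + 1, -8a - 8b + 4); substituting (3/8, 1/8) gives ∇E = (0, 0), so (3/8, 1/8) is indeed a critical point.
The Hessian of E is constant: H = [[0, -8], [-8, -8]].
det(H) = 0·(-8) − (-8)² = -64.
Since det(H) < 0, H is indefinite and the critical point is a saddle point.

saddle point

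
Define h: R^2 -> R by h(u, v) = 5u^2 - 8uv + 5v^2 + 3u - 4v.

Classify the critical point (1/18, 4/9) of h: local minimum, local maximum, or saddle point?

The Hessian of h is constant: H = [[10, -8], [-8, 10]].
det(H) = 10·10 − (-8)² = 36.
det(H) > 0 and tr(H) = 20 > 0, so H is positive definite and the point is a local minimum.

local minimum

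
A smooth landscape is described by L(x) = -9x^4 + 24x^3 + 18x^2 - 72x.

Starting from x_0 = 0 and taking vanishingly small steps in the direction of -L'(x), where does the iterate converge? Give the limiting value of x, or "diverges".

L'(x) = -36(x - 2)(x - 1)(x + 1), so L'(0) = -72.
Gradient descent moves in the -L' direction, i.e. x is increasing.
The nearest critical point in that direction is x = 1, where L'' = 72 > 0 (a local minimum). The iterate converges there.

1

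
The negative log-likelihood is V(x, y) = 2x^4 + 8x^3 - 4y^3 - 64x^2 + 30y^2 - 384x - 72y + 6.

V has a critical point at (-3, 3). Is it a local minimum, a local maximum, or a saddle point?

The mixed partial ∂²V/∂x∂y is 0, so the Hessian at any point is diag(V_xx, V_yy) = diag(8(3x^2 + 6x - 16), 12(-2y + 5)).
At (-3, 3): H = diag(-56, -12).
Both eigenvalues are negative, so H is negative definite: a local maximum.

local maximum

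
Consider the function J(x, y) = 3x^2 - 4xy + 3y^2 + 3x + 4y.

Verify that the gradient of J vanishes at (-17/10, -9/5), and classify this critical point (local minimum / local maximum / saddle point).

local minimum

∇J = (6x - 4y + 3, -4x + 6y + 4); substituting (-17/10, -9/5) gives ∇J = (0, 0), so (-17/10, -9/5) is indeed a critical point.
The Hessian of J is constant: H = [[6, -4], [-4, 6]].
det(H) = 6·6 − (-4)² = 20.
det(H) > 0 and tr(H) = 12 > 0, so H is positive definite and the point is a local minimum.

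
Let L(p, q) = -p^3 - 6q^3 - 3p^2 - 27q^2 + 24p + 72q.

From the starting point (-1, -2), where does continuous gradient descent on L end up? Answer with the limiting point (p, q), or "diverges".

(-4, -4)

L is separable, so gradient descent decouples: p follows -∂L/∂p, q follows -∂L/∂q.
∂L/∂p = -3(p - 2)(p + 4); at p=-1 this is 27, so p decreases.
∂L/∂q = -18(q - 1)(q + 4); at q=-2 this is 108, so q decreases.
p converges to its nearest critical value -4 (a local min of the p-part); q converges to -4. The iterate converges to (-4, -4).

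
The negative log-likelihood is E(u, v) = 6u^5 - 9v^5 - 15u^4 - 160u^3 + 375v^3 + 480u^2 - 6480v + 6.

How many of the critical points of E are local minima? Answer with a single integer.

E separates as a function of u plus a function of v, so ∇E=0 decouples.
∂E/∂u = 30u(u - 4)(u - 2)(u + 4) = 0 at u ∈ {-4, 0, 2, 4}; ∂E/∂v = -45(v - 4)(v - 3)(v + 3)(v + 4) = 0 at v ∈ {-4, -3, 3, 4}.
The Hessian is diagonal: diag(E_uu, E_vv). Second derivatives: E_uu(-4)=-5760, E_uu(0)=960, E_uu(2)=-720, E_uu(4)=1920; E_vv(-4)=2520, E_vv(-3)=-1890, E_vv(3)=1890, E_vv(4)=-2520.
Local minima occur where both diagonal entries positive: (0, -4), (0, 3), (4, -4), (4, 3). Count: 4.

4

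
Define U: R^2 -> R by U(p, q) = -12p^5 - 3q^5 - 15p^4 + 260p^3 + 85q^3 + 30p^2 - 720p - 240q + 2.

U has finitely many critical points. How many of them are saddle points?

8

U separates as a function of p plus a function of q, so ∇U=0 decouples.
∂U/∂p = -60(p - 3)(p - 1)(p + 1)(p + 4) = 0 at p ∈ {-4, -1, 1, 3}; ∂U/∂q = -15(q - 4)(q - 1)(q + 1)(q + 4) = 0 at q ∈ {-4, -1, 1, 4}.
The Hessian is diagonal: diag(U_pp, U_qq). Second derivatives: U_pp(-4)=6300, U_pp(-1)=-1440, U_pp(1)=1200, U_pp(3)=-3360; U_qq(-4)=1800, U_qq(-1)=-450, U_qq(1)=450, U_qq(4)=-1800.
Saddle points occur where the two diagonal entries have opposite signs: (-4, -1), (-4, 4), (-1, -4), (-1, 1), (1, -1), (1, 4), (3, -4), (3, 1). Count: 8.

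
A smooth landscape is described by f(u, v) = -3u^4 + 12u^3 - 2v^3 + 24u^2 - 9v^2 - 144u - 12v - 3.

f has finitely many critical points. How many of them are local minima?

f separates as a function of u plus a function of v, so ∇f=0 decouples.
∂f/∂u = -12(u - 3)(u - 2)(u + 2) = 0 at u ∈ {-2, 2, 3}; ∂f/∂v = -6(v + 1)(v + 2) = 0 at v ∈ {-2, -1}.
The Hessian is diagonal: diag(f_uu, f_vv). Second derivatives: f_uu(-2)=-240, f_uu(2)=48, f_uu(3)=-60; f_vv(-2)=6, f_vv(-1)=-6.
Local minima occur where both diagonal entries positive: (2, -2). Count: 1.

1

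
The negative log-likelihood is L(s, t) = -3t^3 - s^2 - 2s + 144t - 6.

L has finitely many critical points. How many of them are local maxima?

1

L separates as a function of s plus a function of t, so ∇L=0 decouples.
∂L/∂s = -2(s + 1) = 0 at s ∈ {-1}; ∂L/∂t = -9(t - 4)(t + 4) = 0 at t ∈ {-4, 4}.
The Hessian is diagonal: diag(L_ss, L_tt). Second derivatives: L_ss(-1)=-2; L_tt(-4)=72, L_tt(4)=-72.
Local maxima occur where both diagonal entries negative: (-1, 4). Count: 1.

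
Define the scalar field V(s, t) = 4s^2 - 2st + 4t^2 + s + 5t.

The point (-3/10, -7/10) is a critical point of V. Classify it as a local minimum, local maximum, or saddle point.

The Hessian of V is constant: H = [[8, -2], [-2, 8]].
det(H) = 8·8 − (-2)² = 60.
det(H) > 0 and tr(H) = 16 > 0, so H is positive definite and the point is a local minimum.

local minimum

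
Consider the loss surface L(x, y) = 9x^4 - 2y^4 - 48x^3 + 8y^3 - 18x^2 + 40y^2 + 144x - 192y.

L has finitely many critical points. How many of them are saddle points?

5

L separates as a function of x plus a function of y, so ∇L=0 decouples.
∂L/∂x = 36(x - 4)(x - 1)(x + 1) = 0 at x ∈ {-1, 1, 4}; ∂L/∂y = -8(y - 4)(y - 2)(y + 3) = 0 at y ∈ {-3, 2, 4}.
The Hessian is diagonal: diag(L_xx, L_yy). Second derivatives: L_xx(-1)=360, L_xx(1)=-216, L_xx(4)=540; L_yy(-3)=-280, L_yy(2)=80, L_yy(4)=-112.
Saddle points occur where the two diagonal entries have opposite signs: (-1, -3), (-1, 4), (1, 2), (4, -3), (4, 4). Count: 5.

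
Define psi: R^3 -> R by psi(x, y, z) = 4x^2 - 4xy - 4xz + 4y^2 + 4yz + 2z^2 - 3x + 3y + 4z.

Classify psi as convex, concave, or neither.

convex

psi is quadratic, so its Hessian is the constant matrix H = [[8, -4, -4], [-4, 8, 4], [-4, 4, 4]].
Leading principal minors: 8, 48, 64.
All positive ⇒ H ≻ 0 ⇒ convex.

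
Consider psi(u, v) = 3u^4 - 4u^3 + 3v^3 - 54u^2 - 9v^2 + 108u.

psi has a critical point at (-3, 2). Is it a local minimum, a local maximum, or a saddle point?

local minimum

The mixed partial ∂²psi/∂u∂v is 0, so the Hessian at any point is diag(psi_uu, psi_vv) = diag(12(3u^2 - 2u - 9), 18(v - 1)).
At (-3, 2): H = diag(288, 18).
Both eigenvalues are positive, so H is positive definite: a local minimum.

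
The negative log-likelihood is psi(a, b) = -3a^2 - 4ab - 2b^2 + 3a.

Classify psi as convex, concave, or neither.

concave

psi is quadratic, so its Hessian is the constant matrix H = [[-6, -4], [-4, -4]].
det(H) = 8, tr(H) = -10.
det(H) > 0 and tr(H) < 0, so H is negative definite everywhere: concave.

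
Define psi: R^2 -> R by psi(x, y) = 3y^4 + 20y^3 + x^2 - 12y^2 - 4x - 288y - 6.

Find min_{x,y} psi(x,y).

psi(x,y) separates as P(x) + Q(y) − 6, so its minimum is min P + min Q − 6.
P'(x) = 2x - 4 vanishes at x ∈ {2}; Q'(y) = 12(y - 2)(y + 3)(y + 4) vanishes at y ∈ {-4, -3, 2}.
Local minima of P (where P''>0): P(2)=-4. Local minima of Q: Q(-4)=448, Q(2)=-416.
So the global minimum of psi is P(2) + Q(2) − 6 = -4 − 416 − 6 = -426, attained at (2, 2).

-426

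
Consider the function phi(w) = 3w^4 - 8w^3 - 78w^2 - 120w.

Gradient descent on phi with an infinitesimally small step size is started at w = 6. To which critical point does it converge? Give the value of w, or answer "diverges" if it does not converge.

5

phi'(w) = 12(w - 5)(w + 1)(w + 2), so phi'(6) = 672.
Gradient descent moves in the -phi' direction, i.e. w is decreasing.
The nearest critical point in that direction is w = 5, where phi'' = 504 > 0 (a local minimum). The iterate converges there.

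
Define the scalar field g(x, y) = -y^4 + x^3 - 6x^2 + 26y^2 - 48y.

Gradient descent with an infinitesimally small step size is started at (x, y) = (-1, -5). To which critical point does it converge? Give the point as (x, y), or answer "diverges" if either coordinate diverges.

g is separable, so gradient descent decouples: x follows -∂g/∂x, y follows -∂g/∂y.
∂g/∂x = 3x(x - 4); at x=-1 this is 15, so x decreases.
∂g/∂y = -4(y - 3)(y - 1)(y + 4); at y=-5 this is 192, so y decreases.
The x-coordinate has no critical point in that direction and runs off to infinity.

diverges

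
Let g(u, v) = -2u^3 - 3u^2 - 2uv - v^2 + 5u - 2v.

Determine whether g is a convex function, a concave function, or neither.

The term -2u^3 is cubic, so the Hessian is not constant.
∂²g/∂u² = -12u - 6, which takes both signs as u varies (negative for sufficiently large u). A diagonal entry of the Hessian changing sign means the Hessian is neither positive- nor negative-semidefinite on all of R^2.

neither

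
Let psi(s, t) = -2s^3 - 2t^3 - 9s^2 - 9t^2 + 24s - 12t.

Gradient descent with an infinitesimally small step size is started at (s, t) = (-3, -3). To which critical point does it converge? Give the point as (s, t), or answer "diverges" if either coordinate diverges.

(-4, -2)

psi is separable, so gradient descent decouples: s follows -∂psi/∂s, t follows -∂psi/∂t.
∂psi/∂s = -6(s - 1)(s + 4); at s=-3 this is 24, so s decreases.
∂psi/∂t = -6(t + 1)(t + 2); at t=-3 this is -12, so t increases.
s converges to its nearest critical value -4 (a local min of the s-part); t converges to -2. The iterate converges to (-4, -2).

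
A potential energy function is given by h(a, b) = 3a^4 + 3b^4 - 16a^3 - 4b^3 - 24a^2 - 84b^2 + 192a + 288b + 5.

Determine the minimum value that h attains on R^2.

-1771

h(a,b) separates as P(a) + Q(b) + 5, so its minimum is min P + min Q + 5.
P'(a) = 12(a - 4)(a - 2)(a + 2) vanishes at a ∈ {-2, 2, 4}; Q'(b) = 12(b - 3)(b - 2)(b + 4) vanishes at b ∈ {-4, 2, 3}.
Local minima of P (where P''>0): P(-2)=-304, P(4)=128. Local minima of Q: Q(-4)=-1472, Q(3)=243.
So the global minimum of h is P(-2) + Q(-4) + 5 = -304 − 1472 + 5 = -1771, attained at (-2, -4).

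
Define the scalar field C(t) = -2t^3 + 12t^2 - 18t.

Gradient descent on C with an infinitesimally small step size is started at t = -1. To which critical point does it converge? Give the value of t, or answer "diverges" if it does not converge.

1

C'(t) = -6(t - 3)(t - 1), so C'(-1) = -48.
Gradient descent moves in the -C' direction, i.e. t is increasing.
The nearest critical point in that direction is t = 1, where C'' = 12 > 0 (a local minimum). The iterate converges there.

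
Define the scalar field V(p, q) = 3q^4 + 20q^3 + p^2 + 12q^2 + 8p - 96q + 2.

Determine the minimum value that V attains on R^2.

V(p,q) separates as A(p) + B(q) + 2, so its minimum is min A + min B + 2.
A'(p) = 2p + 8 vanishes at p ∈ {-4}; B'(q) = 12(q - 1)(q + 2)(q + 4) vanishes at q ∈ {-4, -2, 1}.
Local minima of A (where A''>0): A(-4)=-16. Local minima of B: B(-4)=64, B(1)=-61.
So the global minimum of V is A(-4) + B(1) + 2 = -16 − 61 + 2 = -75, attained at (-4, 1).

-75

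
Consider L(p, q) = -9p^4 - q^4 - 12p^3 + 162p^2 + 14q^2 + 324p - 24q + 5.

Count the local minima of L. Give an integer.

L separates as a function of p plus a function of q, so ∇L=0 decouples.
∂L/∂p = -36(p - 3)(p + 1)(p + 3) = 0 at p ∈ {-3, -1, 3}; ∂L/∂q = -4(q - 2)(q - 1)(q + 3) = 0 at q ∈ {-3, 1, 2}.
The Hessian is diagonal: diag(L_pp, L_qq). Second derivatives: L_pp(-3)=-432, L_pp(-1)=288, L_pp(3)=-864; L_qq(-3)=-80, L_qq(1)=16, L_qq(2)=-20.
Local minima occur where both diagonal entries positive: (-1, 1). Count: 1.

1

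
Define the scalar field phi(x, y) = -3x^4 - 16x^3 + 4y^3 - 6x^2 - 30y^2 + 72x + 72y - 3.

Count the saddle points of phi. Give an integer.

3

phi separates as a function of x plus a function of y, so ∇phi=0 decouples.
∂phi/∂x = -12(x - 1)(x + 2)(x + 3) = 0 at x ∈ {-3, -2, 1}; ∂phi/∂y = 12(y - 3)(y - 2) = 0 at y ∈ {2, 3}.
The Hessian is diagonal: diag(phi_xx, phi_yy). Second derivatives: phi_xx(-3)=-48, phi_xx(-2)=36, phi_xx(1)=-144; phi_yy(2)=-12, phi_yy(3)=12.
Saddle points occur where the two diagonal entries have opposite signs: (-3, 3), (-2, 2), (1, 3). Count: 3.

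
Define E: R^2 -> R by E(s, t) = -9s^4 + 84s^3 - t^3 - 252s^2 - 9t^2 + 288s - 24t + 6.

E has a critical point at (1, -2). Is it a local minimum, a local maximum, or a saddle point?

local maximum

The mixed partial ∂²E/∂s∂t is 0, so the Hessian at any point is diag(E_ss, E_tt) = diag(36(-3s^2 + 14s - 14), -6(t + 3)).
At (1, -2): H = diag(-108, -6).
Both eigenvalues are negative, so H is negative definite: a local maximum.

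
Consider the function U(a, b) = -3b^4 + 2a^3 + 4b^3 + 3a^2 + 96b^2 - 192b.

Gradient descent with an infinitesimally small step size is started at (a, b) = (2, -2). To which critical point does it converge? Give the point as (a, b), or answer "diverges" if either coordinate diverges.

(0, 1)

U is separable, so gradient descent decouples: a follows -∂U/∂a, b follows -∂U/∂b.
∂U/∂a = 6a(a + 1); at a=2 this is 36, so a decreases.
∂U/∂b = -12(b - 4)(b - 1)(b + 4); at b=-2 this is -432, so b increases.
a converges to its nearest critical value 0 (a local min of the a-part); b converges to 1. The iterate converges to (0, 1).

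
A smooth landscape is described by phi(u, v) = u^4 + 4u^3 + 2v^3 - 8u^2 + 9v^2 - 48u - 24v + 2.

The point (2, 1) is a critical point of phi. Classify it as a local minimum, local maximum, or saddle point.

The mixed partial ∂²phi/∂u∂v is 0, so the Hessian at any point is diag(phi_uu, phi_vv) = diag(4(3u^2 + 6u - 4), 6(2v + 3)).
At (2, 1): H = diag(80, 30).
Both eigenvalues are positive, so H is positive definite: a local minimum.

local minimum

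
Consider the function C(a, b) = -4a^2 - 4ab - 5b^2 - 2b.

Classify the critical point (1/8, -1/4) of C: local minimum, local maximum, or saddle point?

The Hessian of C is constant: H = [[-8, -4], [-4, -10]].
det(H) = (-8)·(-10) − (-4)² = 64.
det(H) > 0 and tr(H) = -18 < 0, so H is negative definite and the point is a local maximum.

local maximum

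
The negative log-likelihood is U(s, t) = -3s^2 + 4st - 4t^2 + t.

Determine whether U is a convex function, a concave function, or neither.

concave

U is quadratic, so its Hessian is the constant matrix H = [[-6, 4], [4, -8]].
det(H) = 32, tr(H) = -14.
det(H) > 0 and tr(H) < 0, so H is negative definite everywhere: concave.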